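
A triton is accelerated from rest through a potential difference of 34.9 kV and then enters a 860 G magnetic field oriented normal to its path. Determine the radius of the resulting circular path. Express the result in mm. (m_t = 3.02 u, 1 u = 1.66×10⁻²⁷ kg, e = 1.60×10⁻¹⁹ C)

r ≈ 544 mm

The kinetic energy gained is K = qV = (1×1.60×10^-19)(3.49×10^4) = 5.58×10^-15 J.
v = √(2K/m) = 1.49×10^6 m/s.
r = mv/(qB) = (5.01×10^-27)(1.49×10^6) / [(1×1.60×10^-19)(0.0860)] = 0.544 m.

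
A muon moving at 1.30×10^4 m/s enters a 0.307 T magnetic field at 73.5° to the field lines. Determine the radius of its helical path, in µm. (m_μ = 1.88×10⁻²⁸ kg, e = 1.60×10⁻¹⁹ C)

r ≈ 47.7 µm

Only the perpendicular component v⊥ = v sin73.5° = 1.25×10^4 m/s is bent by the field.
r = m v⊥ /(qB) = (1.88×10^-28)(1.25×10^4) / [(1×1.60×10^-19)(0.307)] = 4.77×10^-5 m.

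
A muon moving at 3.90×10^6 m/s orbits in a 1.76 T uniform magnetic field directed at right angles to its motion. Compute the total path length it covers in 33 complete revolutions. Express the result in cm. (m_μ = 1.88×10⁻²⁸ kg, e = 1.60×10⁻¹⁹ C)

L ≈ 54.0 cm

r = mv/(qB) = 2.60×10^-3 m, so one revolution covers 2πr = 0.0164 m.
In 33 revolutions: L = 33·2πr = 0.540 m.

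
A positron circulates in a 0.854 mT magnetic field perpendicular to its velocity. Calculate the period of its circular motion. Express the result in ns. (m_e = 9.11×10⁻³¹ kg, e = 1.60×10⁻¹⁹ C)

T ≈ 41.9 ns

The cyclotron period is independent of speed: T = 2πm/(qB).
T = 2π(9.11×10^-31) / [(1×1.60×10^-19)(8.54×10^-4)] = 4.19×10^-8 s.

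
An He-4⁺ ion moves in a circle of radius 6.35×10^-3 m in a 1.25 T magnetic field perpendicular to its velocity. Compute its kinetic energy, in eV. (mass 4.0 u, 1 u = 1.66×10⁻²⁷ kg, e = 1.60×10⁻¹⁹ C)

v = qBr/m = (1×1.60×10^-19)(1.25)(6.35×10^-3) / (6.64×10^-27) = 1.91×10^5 m/s.
K = ½mv² = 0.5·(6.64×10^-27)·(1.91×10^5)² = 1.21×10^-16 J = 759 eV.

K ≈ 759 eV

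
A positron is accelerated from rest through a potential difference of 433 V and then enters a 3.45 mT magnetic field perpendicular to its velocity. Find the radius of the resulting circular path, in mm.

r ≈ 20.4 mm

The kinetic energy gained is K = qV = (1×1.60×10^-19)(433) = 6.93×10^-17 J.
v = √(2K/m) = 1.23×10^7 m/s.
r = mv/(qB) = (9.11×10^-31)(1.23×10^7) / [(1×1.60×10^-19)(3.45×10^-3)] = 0.0204 m.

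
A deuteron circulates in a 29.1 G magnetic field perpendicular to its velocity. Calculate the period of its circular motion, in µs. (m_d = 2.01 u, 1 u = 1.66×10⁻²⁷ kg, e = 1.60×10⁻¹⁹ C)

The cyclotron period is independent of speed: T = 2πm/(qB).
T = 2π(3.34×10^-27) / [(1×1.60×10^-19)(2.91×10^-3)] = 4.50×10^-5 s.

T ≈ 45.0 µs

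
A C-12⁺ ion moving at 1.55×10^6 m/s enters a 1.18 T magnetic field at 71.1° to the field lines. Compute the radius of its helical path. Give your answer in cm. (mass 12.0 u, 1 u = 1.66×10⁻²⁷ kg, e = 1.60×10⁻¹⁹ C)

r ≈ 15.5 cm

Only the perpendicular component v⊥ = v sin71.1° = 1.47×10^6 m/s is bent by the field.
r = m v⊥ /(qB) = (1.99×10^-26)(1.47×10^6) / [(1×1.60×10^-19)(1.18)] = 0.155 m.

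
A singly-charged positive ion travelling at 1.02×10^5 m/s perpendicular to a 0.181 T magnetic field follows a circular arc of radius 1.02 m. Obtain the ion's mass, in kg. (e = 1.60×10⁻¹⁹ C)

qvB = mv²/r ⇒ m = qBr/v.
m = (1×1.60×10^-19)(0.181)(1.02) / (1.02×10^5) = 2.90×10^-25 kg.

m ≈ 2.90×10^-25 kg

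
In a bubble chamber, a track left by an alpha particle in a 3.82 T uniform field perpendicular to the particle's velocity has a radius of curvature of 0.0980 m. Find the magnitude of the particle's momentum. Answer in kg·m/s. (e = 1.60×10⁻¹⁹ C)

p ≈ 1.20×10^-19 kg·m/s

Since qvB = mv²/r, the momentum p = mv = qBr.
p = (2×1.60×10^-19)(3.82)(0.0980) = 1.20×10^-19 kg·m/s.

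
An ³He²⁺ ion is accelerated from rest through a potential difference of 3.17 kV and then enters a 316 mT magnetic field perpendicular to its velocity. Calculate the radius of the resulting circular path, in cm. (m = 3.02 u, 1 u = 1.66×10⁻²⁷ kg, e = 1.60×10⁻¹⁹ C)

The kinetic energy gained is K = qV = (2×1.60×10^-19)(3170) = 1.01×10^-15 J.
v = √(2K/m) = 6.36×10^5 m/s.
r = mv/(qB) = (5.01×10^-27)(6.36×10^5) / [(2×1.60×10^-19)(0.316)] = 0.0315 m.

r ≈ 3.15 cm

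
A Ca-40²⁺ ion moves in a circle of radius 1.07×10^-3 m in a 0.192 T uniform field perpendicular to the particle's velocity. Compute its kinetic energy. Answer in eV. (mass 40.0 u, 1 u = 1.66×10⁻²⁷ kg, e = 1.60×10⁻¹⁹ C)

K ≈ 0.203 eV

v = qBr/m = (2×1.60×10^-19)(0.192)(1.07×10^-3) / (6.64×10^-26) = 990 m/s.
K = ½mv² = 0.5·(6.64×10^-26)·(990)² = 3.25×10^-20 J = 0.203 eV.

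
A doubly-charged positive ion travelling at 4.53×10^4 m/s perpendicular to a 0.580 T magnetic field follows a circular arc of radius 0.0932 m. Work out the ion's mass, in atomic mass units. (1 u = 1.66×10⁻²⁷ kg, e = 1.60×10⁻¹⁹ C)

m ≈ 230 u

qvB = mv²/r ⇒ m = qBr/v.
m = (2×1.60×10^-19)(0.580)(0.0932) / (4.53×10^4) = 3.82×10^-25 kg = 230 u.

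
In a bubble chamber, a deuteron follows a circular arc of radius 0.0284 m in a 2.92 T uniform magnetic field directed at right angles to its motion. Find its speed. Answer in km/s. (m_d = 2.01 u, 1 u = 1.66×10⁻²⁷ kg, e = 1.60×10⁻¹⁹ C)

From qvB = mv²/r, v = qBr/m.
v = (1×1.60×10^-19)(2.92)(0.0284) / (3.34×10^-27) = 3.98×10^6 m/s.

v ≈ 3980 km/s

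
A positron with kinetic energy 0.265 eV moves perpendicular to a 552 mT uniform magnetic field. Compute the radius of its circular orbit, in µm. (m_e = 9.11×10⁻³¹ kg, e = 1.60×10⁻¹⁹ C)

Convert the energy: K = 0.265 eV = 4.24×10^-20 J.
v = √(2K/m) = √(2·4.24×10^-20/9.11×10^-31) = 3.05×10^5 m/s.
r = mv/(qB) = (9.11×10^-31)(3.05×10^5) / [(1×1.60×10^-19)(0.552)] = 3.15×10^-6 m.

r ≈ 3.15 µm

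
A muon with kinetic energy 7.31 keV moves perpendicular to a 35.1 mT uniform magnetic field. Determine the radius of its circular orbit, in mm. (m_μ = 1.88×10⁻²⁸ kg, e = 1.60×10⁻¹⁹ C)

Convert the energy: K = 7.31 keV = 1.17×10^-15 J.
v = √(2K/m) = √(2·1.17×10^-15/1.88×10^-28) = 3.53×10^6 m/s.
r = mv/(qB) = (1.88×10^-28)(3.53×10^6) / [(1×1.60×10^-19)(0.0351)] = 0.118 m.

r ≈ 118 mm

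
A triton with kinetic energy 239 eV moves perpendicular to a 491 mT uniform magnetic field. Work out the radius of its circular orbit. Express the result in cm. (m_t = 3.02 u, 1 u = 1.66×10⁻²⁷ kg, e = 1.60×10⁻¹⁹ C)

r ≈ 0.788 cm

Convert the energy: K = 239 eV = 3.82×10^-17 J.
v = √(2K/m) = √(2·3.82×10^-17/5.01×10^-27) = 1.24×10^5 m/s.
r = mv/(qB) = (5.01×10^-27)(1.24×10^5) / [(1×1.60×10^-19)(0.491)] = 7.88×10^-3 m.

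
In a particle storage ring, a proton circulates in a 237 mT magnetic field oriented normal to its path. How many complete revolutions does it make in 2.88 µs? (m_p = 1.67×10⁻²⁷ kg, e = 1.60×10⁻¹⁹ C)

N = 10

T = 2πm/(qB) = 2π(1.67×10^-27) / [(1×1.60×10^-19)(0.237)] = 2.7671×10^-7 s.
N = t/T = 2.88×10^-6 / 2.7671×10^-7 ≈ 10.41, so 10 complete revolutions.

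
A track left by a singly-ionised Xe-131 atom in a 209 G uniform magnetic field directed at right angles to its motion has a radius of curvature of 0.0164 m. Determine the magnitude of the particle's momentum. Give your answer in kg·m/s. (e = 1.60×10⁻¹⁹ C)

p ≈ 5.48×10^-23 kg·m/s

Since qvB = mv²/r, the momentum p = mv = qBr.
p = (1×1.60×10^-19)(0.0209)(0.0164) = 5.48×10^-23 kg·m/s.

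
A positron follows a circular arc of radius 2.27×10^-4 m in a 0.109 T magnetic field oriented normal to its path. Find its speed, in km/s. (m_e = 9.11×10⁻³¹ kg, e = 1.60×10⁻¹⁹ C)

From qvB = mv²/r, v = qBr/m.
v = (1×1.60×10^-19)(0.109)(2.27×10^-4) / (9.11×10^-31) = 4.35×10^6 m/s.

v ≈ 4350 km/s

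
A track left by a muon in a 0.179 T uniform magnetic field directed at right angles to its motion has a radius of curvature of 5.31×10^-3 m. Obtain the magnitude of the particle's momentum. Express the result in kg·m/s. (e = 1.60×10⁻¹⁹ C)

Since qvB = mv²/r, the momentum p = mv = qBr.
p = (1×1.60×10^-19)(0.179)(5.31×10^-3) = 1.52×10^-22 kg·m/s.

p ≈ 1.52×10^-22 kg·m/s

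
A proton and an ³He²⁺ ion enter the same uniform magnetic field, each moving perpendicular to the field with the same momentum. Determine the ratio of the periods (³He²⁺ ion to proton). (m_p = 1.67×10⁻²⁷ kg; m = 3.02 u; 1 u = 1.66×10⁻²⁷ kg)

ratio ≈ 1.50

T = 2πm/(qB) is independent of speed, so T₂/T₁ = (m₂/q₂)/(m₁/q₁).
T_{³He²⁺ ion}/T_{proton} = (5.01×10^-27/2e) / (1.67×10^-27/1e) = 1.50.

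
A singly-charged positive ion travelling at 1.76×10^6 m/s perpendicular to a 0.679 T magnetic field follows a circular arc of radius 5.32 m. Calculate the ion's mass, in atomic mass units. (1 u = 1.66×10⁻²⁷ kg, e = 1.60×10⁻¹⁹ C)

qvB = mv²/r ⇒ m = qBr/v.
m = (1×1.60×10^-19)(0.679)(5.32) / (1.76×10^6) = 3.28×10^-25 kg = 198 u.

m ≈ 198 u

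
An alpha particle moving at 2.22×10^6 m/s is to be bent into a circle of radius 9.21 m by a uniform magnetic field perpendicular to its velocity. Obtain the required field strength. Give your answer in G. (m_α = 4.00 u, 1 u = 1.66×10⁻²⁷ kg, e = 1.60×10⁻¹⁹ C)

qvB = mv²/r gives B = mv/(qr).
B = (6.64×10^-27)(2.22×10^6) / [(2×1.60×10^-19)(9.21)] = 5.00×10^-3 T.

B ≈ 50.0 G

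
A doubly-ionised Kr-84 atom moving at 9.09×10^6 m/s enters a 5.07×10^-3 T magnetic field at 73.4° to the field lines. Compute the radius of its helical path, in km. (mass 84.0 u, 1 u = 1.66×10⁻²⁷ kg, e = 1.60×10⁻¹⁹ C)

r ≈ 0.749 km

Only the perpendicular component v⊥ = v sin73.4° = 8.71×10^6 m/s is bent by the field.
r = m v⊥ /(qB) = (1.39×10^-25)(8.71×10^6) / [(2×1.60×10^-19)(5.07×10^-3)] = 749 m.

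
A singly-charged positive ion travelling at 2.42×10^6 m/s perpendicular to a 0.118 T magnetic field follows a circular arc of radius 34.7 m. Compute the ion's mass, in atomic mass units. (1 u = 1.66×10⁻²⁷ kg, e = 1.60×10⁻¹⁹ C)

qvB = mv²/r ⇒ m = qBr/v.
m = (1×1.60×10^-19)(0.118)(34.7) / (2.42×10^6) = 2.71×10^-25 kg = 163 u.

m ≈ 163 u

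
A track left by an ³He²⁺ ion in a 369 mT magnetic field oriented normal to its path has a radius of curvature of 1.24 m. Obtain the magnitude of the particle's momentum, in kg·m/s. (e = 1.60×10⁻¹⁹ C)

p ≈ 1.46×10^-19 kg·m/s

Since qvB = mv²/r, the momentum p = mv = qBr.
p = (2×1.60×10^-19)(0.369)(1.24) = 1.46×10^-19 kg·m/s.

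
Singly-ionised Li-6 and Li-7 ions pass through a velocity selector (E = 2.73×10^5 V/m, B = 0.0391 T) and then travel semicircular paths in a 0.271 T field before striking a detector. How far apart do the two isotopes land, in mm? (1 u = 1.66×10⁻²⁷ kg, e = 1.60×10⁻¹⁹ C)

Both emerge at v = E/B₁ = 6.98×10^6 m/s.
r = mv/(qB₂), so r₁ = 1.604 m and r₂ = 1.871 m, giving Δr = 0.267 m.
After a semicircle each ion lands a diameter 2r from the entry slit, so the separation is 2Δr = 0.535 m.

Δd ≈ 535 mm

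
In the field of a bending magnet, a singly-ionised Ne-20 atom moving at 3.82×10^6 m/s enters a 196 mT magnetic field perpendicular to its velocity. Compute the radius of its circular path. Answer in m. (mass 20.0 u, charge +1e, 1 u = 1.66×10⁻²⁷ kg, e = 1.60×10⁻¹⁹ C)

The magnetic force provides the centripetal force: qvB = mv²/r, so r = mv/(qB).
r = (3.32×10^-26 kg)(3.82×10^6 m/s) / [(1×1.60×10^-19 C)(0.196 T)] = 4.04 m.

r ≈ 4.04 m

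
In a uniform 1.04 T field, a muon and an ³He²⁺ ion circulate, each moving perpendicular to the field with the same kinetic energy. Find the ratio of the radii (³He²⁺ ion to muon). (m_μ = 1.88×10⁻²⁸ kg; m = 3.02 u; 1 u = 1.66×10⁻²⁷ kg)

r = √(2mK)/(qB) ⇒ at equal K, r ∝ √m/q.
r_{³He²⁺ ion}/r_{muon} = 2.58.

ratio ≈ 2.58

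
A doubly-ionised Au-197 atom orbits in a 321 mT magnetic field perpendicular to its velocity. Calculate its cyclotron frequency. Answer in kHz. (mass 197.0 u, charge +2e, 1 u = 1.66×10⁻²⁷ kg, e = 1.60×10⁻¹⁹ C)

f = qB/(2πm) = (2×1.60×10^-19)(0.321) / [2π(3.27×10^-25)] = 5.00×10^4 Hz.

f ≈ 50.0 kHz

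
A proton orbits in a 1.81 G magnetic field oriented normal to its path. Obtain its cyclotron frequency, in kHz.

f = qB/(2πm) = (1×1.60×10^-19)(1.81×10^-4) / [2π(1.67×10^-27)] = 2760 Hz.

f ≈ 2.76 kHz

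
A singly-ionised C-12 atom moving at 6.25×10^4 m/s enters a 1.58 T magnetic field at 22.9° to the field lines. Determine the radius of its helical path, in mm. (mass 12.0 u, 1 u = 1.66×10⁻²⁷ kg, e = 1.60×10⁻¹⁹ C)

Only the perpendicular component v⊥ = v sin22.9° = 2.43×10^4 m/s is bent by the field.
r = m v⊥ /(qB) = (1.99×10^-26)(2.43×10^4) / [(1×1.60×10^-19)(1.58)] = 1.92×10^-3 m.

r ≈ 1.92 mm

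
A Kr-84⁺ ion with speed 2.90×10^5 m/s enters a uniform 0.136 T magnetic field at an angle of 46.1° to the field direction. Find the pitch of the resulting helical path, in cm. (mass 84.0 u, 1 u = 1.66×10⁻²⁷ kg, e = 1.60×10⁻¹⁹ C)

pitch ≈ 810 cm

The velocity component along B is v∥ = v cos46.1° = 2.01×10^5 m/s.
The cyclotron period T = 2πm/(qB) = 4.03×10^-5 s is set by m, q, B alone.
Pitch = v∥·T = (2.01×10^5)(4.03×10^-5) = 8.10 m.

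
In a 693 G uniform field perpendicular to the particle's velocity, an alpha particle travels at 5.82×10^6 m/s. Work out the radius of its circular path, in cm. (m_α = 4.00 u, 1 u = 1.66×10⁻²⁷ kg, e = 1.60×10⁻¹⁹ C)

r ≈ 174 cm

The magnetic force provides the centripetal force: qvB = mv²/r, so r = mv/(qB).
r = (6.64×10^-27 kg)(5.82×10^6 m/s) / [(2×1.60×10^-19 C)(0.0693 T)] = 1.74 m.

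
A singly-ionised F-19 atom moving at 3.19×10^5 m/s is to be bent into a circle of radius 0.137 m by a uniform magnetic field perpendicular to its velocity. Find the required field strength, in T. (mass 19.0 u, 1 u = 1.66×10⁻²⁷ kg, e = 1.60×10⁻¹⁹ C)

B ≈ 0.459 T

qvB = mv²/r gives B = mv/(qr).
B = (3.15×10^-26)(3.19×10^5) / [(1×1.60×10^-19)(0.137)] = 0.459 T.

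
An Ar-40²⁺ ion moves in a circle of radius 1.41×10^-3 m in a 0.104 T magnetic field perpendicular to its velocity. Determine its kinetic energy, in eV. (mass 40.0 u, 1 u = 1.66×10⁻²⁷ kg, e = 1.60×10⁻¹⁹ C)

v = qBr/m = (2×1.60×10^-19)(0.104)(1.41×10^-3) / (6.64×10^-26) = 707 m/s.
K = ½mv² = 0.5·(6.64×10^-26)·(707)² = 1.66×10^-20 J = 0.104 eV.

K ≈ 0.104 eV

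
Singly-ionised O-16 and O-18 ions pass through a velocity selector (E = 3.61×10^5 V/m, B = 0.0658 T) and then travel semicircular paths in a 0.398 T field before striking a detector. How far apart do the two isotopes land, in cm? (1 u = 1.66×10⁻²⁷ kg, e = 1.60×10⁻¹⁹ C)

Δd ≈ 57.2 cm

Both emerge at v = E/B₁ = 5.49×10^6 m/s.
r = mv/(qB₂), so r₁ = 2.288 m and r₂ = 2.574 m, giving Δr = 0.286 m.
After a semicircle each ion lands a diameter 2r from the entry slit, so the separation is 2Δr = 0.572 m.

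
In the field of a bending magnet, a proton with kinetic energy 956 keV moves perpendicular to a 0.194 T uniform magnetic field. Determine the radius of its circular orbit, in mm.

Convert the energy: K = 956 keV = 1.53×10^-13 J.
v = √(2K/m) = √(2·1.53×10^-13/1.67×10^-27) = 1.35×10^7 m/s.
r = mv/(qB) = (1.67×10^-27)(1.35×10^7) / [(1×1.60×10^-19)(0.194)] = 0.728 m.

r ≈ 728 mm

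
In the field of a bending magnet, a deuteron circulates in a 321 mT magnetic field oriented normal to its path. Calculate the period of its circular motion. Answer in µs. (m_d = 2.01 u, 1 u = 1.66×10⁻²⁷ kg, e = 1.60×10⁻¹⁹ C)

The cyclotron period is independent of speed: T = 2πm/(qB).
T = 2π(3.34×10^-27) / [(1×1.60×10^-19)(0.321)] = 4.08×10^-7 s.

T ≈ 0.408 µs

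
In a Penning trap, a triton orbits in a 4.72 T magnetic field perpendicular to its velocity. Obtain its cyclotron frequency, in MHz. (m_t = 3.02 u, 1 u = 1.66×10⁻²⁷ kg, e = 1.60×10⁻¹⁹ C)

f = qB/(2πm) = (1×1.60×10^-19)(4.72) / [2π(5.01×10^-27)] = 2.40×10^7 Hz.

f ≈ 24.0 MHz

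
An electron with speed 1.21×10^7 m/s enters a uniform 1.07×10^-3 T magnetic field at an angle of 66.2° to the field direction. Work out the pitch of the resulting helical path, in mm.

pitch ≈ 163 mm

The velocity component along B is v∥ = v cos66.2° = 4.88×10^6 m/s.
The cyclotron period T = 2πm/(qB) = 3.34×10^-8 s is set by m, q, B alone.
Pitch = v∥·T = (4.88×10^6)(3.34×10^-8) = 0.163 m.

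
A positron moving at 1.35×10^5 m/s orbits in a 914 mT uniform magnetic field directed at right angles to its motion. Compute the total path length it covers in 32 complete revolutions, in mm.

r = mv/(qB) = 8.41×10^-7 m, so one revolution covers 2πr = 5.28×10^-6 m.
In 32 revolutions: L = 32·2πr = 1.69×10^-4 m.

L ≈ 0.169 mm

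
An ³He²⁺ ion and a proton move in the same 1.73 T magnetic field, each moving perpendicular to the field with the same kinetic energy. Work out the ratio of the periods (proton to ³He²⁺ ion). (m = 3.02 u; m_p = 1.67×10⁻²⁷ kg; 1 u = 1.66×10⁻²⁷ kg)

ratio ≈ 0.666

T = 2πm/(qB) is independent of speed, so T₂/T₁ = (m₂/q₂)/(m₁/q₁).
T_{proton}/T_{³He²⁺ ion} = (1.67×10^-27/1e) / (5.01×10^-27/2e) = 0.666.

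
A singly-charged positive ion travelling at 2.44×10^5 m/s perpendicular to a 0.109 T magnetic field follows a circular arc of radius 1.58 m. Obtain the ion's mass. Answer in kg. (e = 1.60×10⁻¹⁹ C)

qvB = mv²/r ⇒ m = qBr/v.
m = (1×1.60×10^-19)(0.109)(1.58) / (2.44×10^5) = 1.13×10^-25 kg.

m ≈ 1.13×10^-25 kg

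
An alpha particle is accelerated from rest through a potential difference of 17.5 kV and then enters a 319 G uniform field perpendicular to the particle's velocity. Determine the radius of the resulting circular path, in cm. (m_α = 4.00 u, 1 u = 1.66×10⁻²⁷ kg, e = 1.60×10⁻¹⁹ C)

The kinetic energy gained is K = qV = (2×1.60×10^-19)(1.75×10^4) = 5.60×10^-15 J.
v = √(2K/m) = 1.30×10^6 m/s.
r = mv/(qB) = (6.64×10^-27)(1.30×10^6) / [(2×1.60×10^-19)(0.0319)] = 0.845 m.

r ≈ 84.5 cm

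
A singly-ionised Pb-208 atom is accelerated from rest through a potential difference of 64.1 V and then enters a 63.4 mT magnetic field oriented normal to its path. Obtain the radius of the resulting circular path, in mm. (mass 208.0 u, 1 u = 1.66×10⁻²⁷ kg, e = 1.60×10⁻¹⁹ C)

The kinetic energy gained is K = qV = (1×1.60×10^-19)(64.1) = 1.03×10^-17 J.
v = √(2K/m) = 7710 m/s.
r = mv/(qB) = (3.45×10^-25)(7710) / [(1×1.60×10^-19)(0.0634)] = 0.262 m.

r ≈ 262 mm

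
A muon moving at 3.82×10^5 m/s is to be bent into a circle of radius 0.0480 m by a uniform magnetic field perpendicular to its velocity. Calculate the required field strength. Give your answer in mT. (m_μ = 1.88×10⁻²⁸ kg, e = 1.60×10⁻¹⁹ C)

qvB = mv²/r gives B = mv/(qr).
B = (1.88×10^-28)(3.82×10^5) / [(1×1.60×10^-19)(0.0480)] = 9.35×10^-3 T.

B ≈ 9.35 mT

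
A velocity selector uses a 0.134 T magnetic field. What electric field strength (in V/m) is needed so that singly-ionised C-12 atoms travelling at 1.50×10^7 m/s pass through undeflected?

E ≈ 2.01×10^6 V/m

qE = qvB ⇒ E = vB = (1.50×10^7)(0.134) = 2.01×10^6 V/m.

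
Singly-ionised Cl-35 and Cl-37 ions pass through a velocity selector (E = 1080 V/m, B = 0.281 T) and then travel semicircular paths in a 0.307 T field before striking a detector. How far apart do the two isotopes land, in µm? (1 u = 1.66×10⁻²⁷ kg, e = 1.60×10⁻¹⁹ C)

Δd ≈ 520 µm

Both emerge at v = E/B₁ = 3840 m/s.
r = mv/(qB₂), so r₁ = 4.546×10^-3 m and r₂ = 4.806×10^-3 m, giving Δr = 2.60×10^-4 m.
After a semicircle each ion lands a diameter 2r from the entry slit, so the separation is 2Δr = 5.20×10^-4 m.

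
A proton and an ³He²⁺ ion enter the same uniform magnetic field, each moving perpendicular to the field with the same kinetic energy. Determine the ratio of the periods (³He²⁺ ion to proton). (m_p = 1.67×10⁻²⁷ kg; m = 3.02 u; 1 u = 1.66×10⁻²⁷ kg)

ratio ≈ 1.50

T = 2πm/(qB) is independent of speed, so T₂/T₁ = (m₂/q₂)/(m₁/q₁).
T_{³He²⁺ ion}/T_{proton} = (5.01×10^-27/2e) / (1.67×10^-27/1e) = 1.50.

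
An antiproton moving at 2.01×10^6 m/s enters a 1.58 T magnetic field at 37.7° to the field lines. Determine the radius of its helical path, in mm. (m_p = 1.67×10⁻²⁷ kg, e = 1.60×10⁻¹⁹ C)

r ≈ 8.12 mm

Only the perpendicular component v⊥ = v sin37.7° = 1.23×10^6 m/s is bent by the field.
r = m v⊥ /(qB) = (1.67×10^-27)(1.23×10^6) / [(1×1.60×10^-19)(1.58)] = 8.12×10^-3 m.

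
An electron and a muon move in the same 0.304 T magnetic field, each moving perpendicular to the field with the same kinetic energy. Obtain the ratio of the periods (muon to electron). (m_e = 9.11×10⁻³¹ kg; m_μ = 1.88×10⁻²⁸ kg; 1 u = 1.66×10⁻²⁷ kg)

T = 2πm/(qB) is independent of speed, so T₂/T₁ = (m₂/q₂)/(m₁/q₁).
T_{muon}/T_{electron} = (1.88×10^-28/1e) / (9.11×10^-31/1e) = 206.

ratio ≈ 206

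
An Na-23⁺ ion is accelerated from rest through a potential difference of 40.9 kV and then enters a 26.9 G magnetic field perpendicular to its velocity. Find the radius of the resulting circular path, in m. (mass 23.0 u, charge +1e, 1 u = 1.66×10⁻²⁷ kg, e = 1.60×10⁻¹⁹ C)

The kinetic energy gained is K = qV = (1×1.60×10^-19)(4.09×10^4) = 6.54×10^-15 J.
v = √(2K/m) = 5.85×10^5 m/s.
r = mv/(qB) = (3.82×10^-26)(5.85×10^5) / [(1×1.60×10^-19)(2.69×10^-3)] = 51.9 m.

r ≈ 51.9 m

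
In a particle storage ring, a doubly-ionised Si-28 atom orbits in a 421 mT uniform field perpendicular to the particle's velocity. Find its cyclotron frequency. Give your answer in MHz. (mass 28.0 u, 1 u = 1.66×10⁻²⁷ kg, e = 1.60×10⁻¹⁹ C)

f = qB/(2πm) = (2×1.60×10^-19)(0.421) / [2π(4.65×10^-26)] = 4.61×10^5 Hz.

f ≈ 0.461 MHz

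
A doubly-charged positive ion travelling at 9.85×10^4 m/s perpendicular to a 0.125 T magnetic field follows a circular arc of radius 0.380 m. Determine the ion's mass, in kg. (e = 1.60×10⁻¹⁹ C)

m ≈ 1.54×10^-25 kg

qvB = mv²/r ⇒ m = qBr/v.
m = (2×1.60×10^-19)(0.125)(0.380) / (9.85×10^4) = 1.54×10^-25 kg.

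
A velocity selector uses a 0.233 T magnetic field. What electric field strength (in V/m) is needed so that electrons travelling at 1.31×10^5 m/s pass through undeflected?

qE = qvB ⇒ E = vB = (1.31×10^5)(0.233) = 3.05×10^4 V/m.

E ≈ 3.05×10^4 V/m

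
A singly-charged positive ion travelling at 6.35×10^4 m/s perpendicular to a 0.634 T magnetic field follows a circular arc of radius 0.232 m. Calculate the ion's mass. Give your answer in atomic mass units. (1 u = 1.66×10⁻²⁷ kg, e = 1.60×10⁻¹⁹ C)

m ≈ 223 u

qvB = mv²/r ⇒ m = qBr/v.
m = (1×1.60×10^-19)(0.634)(0.232) / (6.35×10^4) = 3.71×10^-25 kg = 223 u.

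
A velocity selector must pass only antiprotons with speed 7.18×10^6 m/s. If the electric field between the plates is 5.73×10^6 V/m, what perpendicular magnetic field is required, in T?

qE = qvB ⇒ B = E/v = (5.73×10^6) / (7.18×10^6) = 0.798 T.

B ≈ 0.798 T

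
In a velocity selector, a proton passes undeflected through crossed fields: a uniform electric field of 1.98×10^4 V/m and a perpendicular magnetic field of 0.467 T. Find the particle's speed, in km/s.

For zero net force, qE = qvB, so v = E/B.
v = (1.98×10^4) / (0.467) = 4.24×10^4 m/s.

v ≈ 42.4 km/s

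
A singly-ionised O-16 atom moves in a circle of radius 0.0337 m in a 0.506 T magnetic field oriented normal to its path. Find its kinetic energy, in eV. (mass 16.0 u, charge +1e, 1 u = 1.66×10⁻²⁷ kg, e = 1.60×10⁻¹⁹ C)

v = qBr/m = (1×1.60×10^-19)(0.506)(0.0337) / (2.66×10^-26) = 1.03×10^5 m/s.
K = ½mv² = 0.5·(2.66×10^-26)·(1.03×10^5)² = 1.40×10^-16 J = 876 eV.

K ≈ 876 eV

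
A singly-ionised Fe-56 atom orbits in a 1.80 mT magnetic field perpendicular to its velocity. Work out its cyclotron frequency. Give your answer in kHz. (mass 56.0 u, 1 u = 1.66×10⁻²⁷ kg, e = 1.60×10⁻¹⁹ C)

f = qB/(2πm) = (1×1.60×10^-19)(1.80×10^-3) / [2π(9.30×10^-26)] = 493 Hz.

f ≈ 0.493 kHz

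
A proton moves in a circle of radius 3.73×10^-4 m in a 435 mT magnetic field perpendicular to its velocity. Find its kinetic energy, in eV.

v = qBr/m = (1×1.60×10^-19)(0.435)(3.73×10^-4) / (1.67×10^-27) = 1.55×10^4 m/s.
K = ½mv² = 0.5·(1.67×10^-27)·(1.55×10^4)² = 2.02×10^-19 J = 1.26 eV.

K ≈ 1.26 eV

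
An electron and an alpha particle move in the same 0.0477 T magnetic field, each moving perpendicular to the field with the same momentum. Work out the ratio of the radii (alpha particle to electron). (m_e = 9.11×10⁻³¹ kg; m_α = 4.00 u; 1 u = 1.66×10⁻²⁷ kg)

r = p/(qB) ⇒ at equal p, r ∝ 1/q.
r_{alpha particle}/r_{electron} = 0.500.

ratio ≈ 0.500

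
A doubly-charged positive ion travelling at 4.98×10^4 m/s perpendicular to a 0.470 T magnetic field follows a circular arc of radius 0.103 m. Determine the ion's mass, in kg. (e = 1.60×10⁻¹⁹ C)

m ≈ 3.11×10^-25 kg

qvB = mv²/r ⇒ m = qBr/v.
m = (2×1.60×10^-19)(0.470)(0.103) / (4.98×10^4) = 3.11×10^-25 kg.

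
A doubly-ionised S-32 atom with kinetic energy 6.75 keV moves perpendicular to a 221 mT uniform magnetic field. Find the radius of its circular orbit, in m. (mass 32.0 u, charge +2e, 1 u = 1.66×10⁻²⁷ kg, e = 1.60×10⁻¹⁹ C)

r ≈ 0.151 m

Convert the energy: K = 6.75 keV = 1.08×10^-15 J.
v = √(2K/m) = √(2·1.08×10^-15/5.31×10^-26) = 2.02×10^5 m/s.
r = mv/(qB) = (5.31×10^-26)(2.02×10^5) / [(2×1.60×10^-19)(0.221)] = 0.151 m.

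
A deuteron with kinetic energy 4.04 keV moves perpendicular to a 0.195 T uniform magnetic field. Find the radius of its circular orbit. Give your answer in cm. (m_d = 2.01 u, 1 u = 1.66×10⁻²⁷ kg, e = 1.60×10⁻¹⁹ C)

Convert the energy: K = 4.04 keV = 6.46×10^-16 J.
v = √(2K/m) = √(2·6.46×10^-16/3.34×10^-27) = 6.22×10^5 m/s.
r = mv/(qB) = (3.34×10^-27)(6.22×10^5) / [(1×1.60×10^-19)(0.195)] = 0.0666 m.

r ≈ 6.66 cm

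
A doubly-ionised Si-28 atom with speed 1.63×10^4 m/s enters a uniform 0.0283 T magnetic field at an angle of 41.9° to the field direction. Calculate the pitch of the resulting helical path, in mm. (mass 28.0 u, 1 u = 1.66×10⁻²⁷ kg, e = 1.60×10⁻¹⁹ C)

pitch ≈ 391 mm

The velocity component along B is v∥ = v cos41.9° = 1.21×10^4 m/s.
The cyclotron period T = 2πm/(qB) = 3.22×10^-5 s is set by m, q, B alone.
Pitch = v∥·T = (1.21×10^4)(3.22×10^-5) = 0.391 m.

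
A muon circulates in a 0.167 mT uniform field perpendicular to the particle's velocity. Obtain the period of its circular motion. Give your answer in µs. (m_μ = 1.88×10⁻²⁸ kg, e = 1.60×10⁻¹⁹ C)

The cyclotron period is independent of speed: T = 2πm/(qB).
T = 2π(1.88×10^-28) / [(1×1.60×10^-19)(1.67×10^-4)] = 4.42×10^-5 s.

T ≈ 44.2 µs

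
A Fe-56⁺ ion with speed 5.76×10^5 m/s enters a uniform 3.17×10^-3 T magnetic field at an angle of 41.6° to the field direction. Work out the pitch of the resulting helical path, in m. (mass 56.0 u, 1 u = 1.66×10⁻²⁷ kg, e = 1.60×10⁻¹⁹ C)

The velocity component along B is v∥ = v cos41.6° = 4.31×10^5 m/s.
The cyclotron period T = 2πm/(qB) = 1.15×10^-3 s is set by m, q, B alone.
Pitch = v∥·T = (4.31×10^5)(1.15×10^-3) = 496 m.

pitch ≈ 496 m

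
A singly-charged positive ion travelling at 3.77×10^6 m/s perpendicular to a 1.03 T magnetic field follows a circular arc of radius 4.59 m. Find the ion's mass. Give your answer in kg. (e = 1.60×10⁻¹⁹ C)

m ≈ 2.01×10^-25 kg

qvB = mv²/r ⇒ m = qBr/v.
m = (1×1.60×10^-19)(1.03)(4.59) / (3.77×10^6) = 2.01×10^-25 kg.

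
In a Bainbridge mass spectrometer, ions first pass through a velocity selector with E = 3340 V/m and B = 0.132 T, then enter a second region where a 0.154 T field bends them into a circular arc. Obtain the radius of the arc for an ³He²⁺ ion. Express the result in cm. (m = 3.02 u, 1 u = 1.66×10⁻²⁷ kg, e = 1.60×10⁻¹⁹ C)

The selector passes v = E/B = 3340/0.132 = 2.53×10^4 m/s.
In the deflection region, r = mv/(qB₂) = (5.01×10^-27)(2.53×10^4) / [(2×1.60×10^-19)(0.154)] = 2.57×10^-3 m.

r ≈ 0.257 cm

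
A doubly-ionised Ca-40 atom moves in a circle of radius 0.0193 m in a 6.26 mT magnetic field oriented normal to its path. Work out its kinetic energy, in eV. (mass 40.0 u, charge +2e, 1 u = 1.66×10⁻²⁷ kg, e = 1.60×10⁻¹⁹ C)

K ≈ 0.0703 eV

v = qBr/m = (2×1.60×10^-19)(6.26×10^-3)(0.0193) / (6.64×10^-26) = 582 m/s.
K = ½mv² = 0.5·(6.64×10^-26)·(582)² = 1.13×10^-20 J = 0.0703 eV.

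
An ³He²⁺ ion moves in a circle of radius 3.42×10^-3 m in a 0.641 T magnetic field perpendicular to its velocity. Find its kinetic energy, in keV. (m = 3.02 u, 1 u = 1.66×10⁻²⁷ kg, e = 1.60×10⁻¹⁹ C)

v = qBr/m = (2×1.60×10^-19)(0.641)(3.42×10^-3) / (5.01×10^-27) = 1.40×10^5 m/s.
K = ½mv² = 0.5·(5.01×10^-27)·(1.40×10^5)² = 4.91×10^-17 J = 0.307 keV.

K ≈ 0.307 keV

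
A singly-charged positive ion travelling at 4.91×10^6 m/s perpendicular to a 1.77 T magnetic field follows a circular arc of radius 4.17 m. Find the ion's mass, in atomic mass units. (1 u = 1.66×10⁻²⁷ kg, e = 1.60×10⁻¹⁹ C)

qvB = mv²/r ⇒ m = qBr/v.
m = (1×1.60×10^-19)(1.77)(4.17) / (4.91×10^6) = 2.41×10^-25 kg = 145 u.

m ≈ 145 u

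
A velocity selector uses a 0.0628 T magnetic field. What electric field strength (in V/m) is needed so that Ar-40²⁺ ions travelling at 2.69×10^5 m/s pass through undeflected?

E ≈ 1.69×10^4 V/m

qE = qvB ⇒ E = vB = (2.69×10^5)(0.0628) = 1.69×10^4 V/m.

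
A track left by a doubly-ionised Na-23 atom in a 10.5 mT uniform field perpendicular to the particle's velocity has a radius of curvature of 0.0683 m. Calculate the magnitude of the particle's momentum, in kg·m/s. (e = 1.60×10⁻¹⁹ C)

p ≈ 2.29×10^-22 kg·m/s

Since qvB = mv²/r, the momentum p = mv = qBr.
p = (2×1.60×10^-19)(0.0105)(0.0683) = 2.29×10^-22 kg·m/s.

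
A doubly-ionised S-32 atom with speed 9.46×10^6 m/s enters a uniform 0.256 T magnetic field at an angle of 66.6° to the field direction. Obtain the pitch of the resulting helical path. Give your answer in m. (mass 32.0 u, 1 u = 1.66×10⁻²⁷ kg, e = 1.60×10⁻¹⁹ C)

The velocity component along B is v∥ = v cos66.6° = 3.76×10^6 m/s.
The cyclotron period T = 2πm/(qB) = 4.07×10^-6 s is set by m, q, B alone.
Pitch = v∥·T = (3.76×10^6)(4.07×10^-6) = 15.3 m.

pitch ≈ 15.3 m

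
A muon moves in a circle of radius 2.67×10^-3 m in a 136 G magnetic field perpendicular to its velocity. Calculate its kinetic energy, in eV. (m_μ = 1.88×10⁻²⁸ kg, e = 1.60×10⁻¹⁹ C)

K ≈ 0.561 eV

v = qBr/m = (1×1.60×10^-19)(0.0136)(2.67×10^-3) / (1.88×10^-28) = 3.09×10^4 m/s.
K = ½mv² = 0.5·(1.88×10^-28)·(3.09×10^4)² = 8.98×10^-20 J = 0.561 eV.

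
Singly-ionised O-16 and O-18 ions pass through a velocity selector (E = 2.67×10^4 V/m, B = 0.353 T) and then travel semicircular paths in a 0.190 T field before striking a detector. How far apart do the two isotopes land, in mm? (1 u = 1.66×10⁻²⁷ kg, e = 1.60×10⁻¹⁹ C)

Both emerge at v = E/B₁ = 7.56×10^4 m/s.
r = mv/(qB₂), so r₁ = 0.06608 m and r₂ = 0.07434 m, giving Δr = 8.26×10^-3 m.
After a semicircle each ion lands a diameter 2r from the entry slit, so the separation is 2Δr = 0.0165 m.

Δd ≈ 16.5 mm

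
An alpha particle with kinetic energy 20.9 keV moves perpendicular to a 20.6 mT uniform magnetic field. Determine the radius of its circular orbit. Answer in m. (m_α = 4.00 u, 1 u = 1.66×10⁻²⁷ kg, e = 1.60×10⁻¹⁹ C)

r ≈ 1.01 m

Convert the energy: K = 20.9 keV = 3.34×10^-15 J.
v = √(2K/m) = √(2·3.34×10^-15/6.64×10^-27) = 1.00×10^6 m/s.
r = mv/(qB) = (6.64×10^-27)(1.00×10^6) / [(2×1.60×10^-19)(0.0206)] = 1.01 m.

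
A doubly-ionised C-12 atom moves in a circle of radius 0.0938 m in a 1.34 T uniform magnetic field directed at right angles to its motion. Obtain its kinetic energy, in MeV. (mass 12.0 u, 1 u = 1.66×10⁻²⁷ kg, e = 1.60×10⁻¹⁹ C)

v = qBr/m = (2×1.60×10^-19)(1.34)(0.0938) / (1.99×10^-26) = 2.02×10^6 m/s.
K = ½mv² = 0.5·(1.99×10^-26)·(2.02×10^6)² = 4.06×10^-14 J = 0.254 MeV.

K ≈ 0.254 MeV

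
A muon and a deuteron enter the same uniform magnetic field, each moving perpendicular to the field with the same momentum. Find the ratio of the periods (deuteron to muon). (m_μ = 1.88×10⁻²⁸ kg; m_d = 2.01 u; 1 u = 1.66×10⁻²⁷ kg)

ratio ≈ 17.7

T = 2πm/(qB) is independent of speed, so T₂/T₁ = (m₂/q₂)/(m₁/q₁).
T_{deuteron}/T_{muon} = (3.34×10^-27/1e) / (1.88×10^-28/1e) = 17.7.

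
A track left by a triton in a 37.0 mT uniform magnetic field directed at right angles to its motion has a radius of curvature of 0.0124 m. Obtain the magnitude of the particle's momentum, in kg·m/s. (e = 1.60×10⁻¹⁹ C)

Since qvB = mv²/r, the momentum p = mv = qBr.
p = (1×1.60×10^-19)(0.0370)(0.0124) = 7.34×10^-23 kg·m/s.

p ≈ 7.34×10^-23 kg·m/s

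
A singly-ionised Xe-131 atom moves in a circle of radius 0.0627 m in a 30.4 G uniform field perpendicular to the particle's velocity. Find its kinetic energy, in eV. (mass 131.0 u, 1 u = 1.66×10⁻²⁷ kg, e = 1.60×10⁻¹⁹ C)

K ≈ 0.0134 eV

v = qBr/m = (1×1.60×10^-19)(3.04×10^-3)(0.0627) / (2.17×10^-25) = 140 m/s.
K = ½mv² = 0.5·(2.17×10^-25)·(140)² = 2.14×10^-21 J = 0.0134 eV.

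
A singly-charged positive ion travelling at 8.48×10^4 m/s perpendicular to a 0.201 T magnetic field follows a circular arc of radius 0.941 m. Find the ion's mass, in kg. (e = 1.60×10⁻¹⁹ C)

qvB = mv²/r ⇒ m = qBr/v.
m = (1×1.60×10^-19)(0.201)(0.941) / (8.48×10^4) = 3.57×10^-25 kg.

m ≈ 3.57×10^-25 kg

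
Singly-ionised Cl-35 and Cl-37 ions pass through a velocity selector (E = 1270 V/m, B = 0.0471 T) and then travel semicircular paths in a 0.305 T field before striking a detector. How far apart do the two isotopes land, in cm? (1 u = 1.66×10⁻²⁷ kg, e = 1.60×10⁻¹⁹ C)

Δd ≈ 0.367 cm

Both emerge at v = E/B₁ = 2.70×10^4 m/s.
r = mv/(qB₂), so r₁ = 0.03210 m and r₂ = 0.03394 m, giving Δr = 1.83×10^-3 m.
After a semicircle each ion lands a diameter 2r from the entry slit, so the separation is 2Δr = 3.67×10^-3 m.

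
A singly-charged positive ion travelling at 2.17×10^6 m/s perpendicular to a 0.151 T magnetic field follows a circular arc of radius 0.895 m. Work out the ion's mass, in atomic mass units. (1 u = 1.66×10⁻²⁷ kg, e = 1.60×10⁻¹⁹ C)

m ≈ 6.00 u

qvB = mv²/r ⇒ m = qBr/v.
m = (1×1.60×10^-19)(0.151)(0.895) / (2.17×10^6) = 9.96×10^-27 kg = 6.00 u.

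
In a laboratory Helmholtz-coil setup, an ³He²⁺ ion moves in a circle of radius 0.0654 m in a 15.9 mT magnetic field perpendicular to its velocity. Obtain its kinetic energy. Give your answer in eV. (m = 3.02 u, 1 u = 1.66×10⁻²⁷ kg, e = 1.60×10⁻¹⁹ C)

v = qBr/m = (2×1.60×10^-19)(0.0159)(0.0654) / (5.01×10^-27) = 6.64×10^4 m/s.
K = ½mv² = 0.5·(5.01×10^-27)·(6.64×10^4)² = 1.10×10^-17 J = 69.0 eV.

K ≈ 69.0 eV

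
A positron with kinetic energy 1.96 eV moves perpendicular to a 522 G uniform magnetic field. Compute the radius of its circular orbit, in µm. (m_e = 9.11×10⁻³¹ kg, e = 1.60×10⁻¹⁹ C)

r ≈ 90.5 µm

Convert the energy: K = 1.96 eV = 3.14×10^-19 J.
v = √(2K/m) = √(2·3.14×10^-19/9.11×10^-31) = 8.30×10^5 m/s.
r = mv/(qB) = (9.11×10^-31)(8.30×10^5) / [(1×1.60×10^-19)(0.0522)] = 9.05×10^-5 m.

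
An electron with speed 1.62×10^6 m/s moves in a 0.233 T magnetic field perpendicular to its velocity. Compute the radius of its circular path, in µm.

The magnetic force provides the centripetal force: qvB = mv²/r, so r = mv/(qB).
r = (9.11×10^-31 kg)(1.62×10^6 m/s) / [(1×1.60×10^-19 C)(0.233 T)] = 3.96×10^-5 m.

r ≈ 39.6 µm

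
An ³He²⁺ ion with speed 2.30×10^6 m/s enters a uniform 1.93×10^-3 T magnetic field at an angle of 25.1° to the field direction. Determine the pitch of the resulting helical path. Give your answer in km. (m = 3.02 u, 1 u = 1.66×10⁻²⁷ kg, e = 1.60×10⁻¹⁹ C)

pitch ≈ 0.106 km

The velocity component along B is v∥ = v cos25.1° = 2.08×10^6 m/s.
The cyclotron period T = 2πm/(qB) = 5.10×10^-5 s is set by m, q, B alone.
Pitch = v∥·T = (2.08×10^6)(5.10×10^-5) = 106 m.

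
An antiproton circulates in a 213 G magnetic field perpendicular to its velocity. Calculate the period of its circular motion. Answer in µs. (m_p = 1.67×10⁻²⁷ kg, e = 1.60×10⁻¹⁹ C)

The cyclotron period is independent of speed: T = 2πm/(qB).
T = 2π(1.67×10^-27) / [(1×1.60×10^-19)(0.0213)] = 3.08×10^-6 s.

T ≈ 3.08 µs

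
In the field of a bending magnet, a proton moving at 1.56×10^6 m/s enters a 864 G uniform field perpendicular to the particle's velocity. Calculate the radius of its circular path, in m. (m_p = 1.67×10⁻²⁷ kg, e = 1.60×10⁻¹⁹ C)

r ≈ 0.188 m

The magnetic force provides the centripetal force: qvB = mv²/r, so r = mv/(qB).
r = (1.67×10^-27 kg)(1.56×10^6 m/s) / [(1×1.60×10^-19 C)(0.0864 T)] = 0.188 m.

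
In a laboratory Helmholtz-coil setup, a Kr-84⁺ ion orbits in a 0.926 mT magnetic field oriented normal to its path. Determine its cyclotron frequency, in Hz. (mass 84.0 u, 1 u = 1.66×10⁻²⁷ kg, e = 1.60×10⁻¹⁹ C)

f = qB/(2πm) = (1×1.60×10^-19)(9.26×10^-4) / [2π(1.39×10^-25)] = 169 Hz.

f ≈ 169 Hz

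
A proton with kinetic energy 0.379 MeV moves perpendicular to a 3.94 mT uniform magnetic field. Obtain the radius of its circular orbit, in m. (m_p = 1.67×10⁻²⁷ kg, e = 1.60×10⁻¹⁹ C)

Convert the energy: K = 0.379 MeV = 6.06×10^-14 J.
v = √(2K/m) = √(2·6.06×10^-14/1.67×10^-27) = 8.52×10^6 m/s.
r = mv/(qB) = (1.67×10^-27)(8.52×10^6) / [(1×1.60×10^-19)(3.94×10^-3)] = 22.6 m.

r ≈ 22.6 m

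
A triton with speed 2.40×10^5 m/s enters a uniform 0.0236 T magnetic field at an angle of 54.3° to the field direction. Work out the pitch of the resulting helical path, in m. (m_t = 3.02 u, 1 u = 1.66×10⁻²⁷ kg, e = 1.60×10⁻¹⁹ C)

pitch ≈ 1.17 m

The velocity component along B is v∥ = v cos54.3° = 1.40×10^5 m/s.
The cyclotron period T = 2πm/(qB) = 8.34×10^-6 s is set by m, q, B alone.
Pitch = v∥·T = (1.40×10^5)(8.34×10^-6) = 1.17 m.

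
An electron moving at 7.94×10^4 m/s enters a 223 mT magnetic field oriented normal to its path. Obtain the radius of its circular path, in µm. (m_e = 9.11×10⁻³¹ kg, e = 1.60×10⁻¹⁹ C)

r ≈ 2.03 µm

The magnetic force provides the centripetal force: qvB = mv²/r, so r = mv/(qB).
r = (9.11×10^-31 kg)(7.94×10^4 m/s) / [(1×1.60×10^-19 C)(0.223 T)] = 2.03×10^-6 m.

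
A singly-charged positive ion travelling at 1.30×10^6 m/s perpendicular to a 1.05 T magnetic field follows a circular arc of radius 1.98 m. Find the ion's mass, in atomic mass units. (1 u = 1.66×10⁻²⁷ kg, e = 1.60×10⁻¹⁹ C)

m ≈ 154 u

qvB = mv²/r ⇒ m = qBr/v.
m = (1×1.60×10^-19)(1.05)(1.98) / (1.30×10^6) = 2.56×10^-25 kg = 154 u.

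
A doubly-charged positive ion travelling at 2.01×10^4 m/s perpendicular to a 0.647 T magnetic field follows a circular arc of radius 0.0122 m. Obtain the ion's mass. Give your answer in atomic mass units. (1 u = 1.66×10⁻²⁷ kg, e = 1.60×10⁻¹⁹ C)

m ≈ 75.7 u

qvB = mv²/r ⇒ m = qBr/v.
m = (2×1.60×10^-19)(0.647)(0.0122) / (2.01×10^4) = 1.26×10^-25 kg = 75.7 u.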